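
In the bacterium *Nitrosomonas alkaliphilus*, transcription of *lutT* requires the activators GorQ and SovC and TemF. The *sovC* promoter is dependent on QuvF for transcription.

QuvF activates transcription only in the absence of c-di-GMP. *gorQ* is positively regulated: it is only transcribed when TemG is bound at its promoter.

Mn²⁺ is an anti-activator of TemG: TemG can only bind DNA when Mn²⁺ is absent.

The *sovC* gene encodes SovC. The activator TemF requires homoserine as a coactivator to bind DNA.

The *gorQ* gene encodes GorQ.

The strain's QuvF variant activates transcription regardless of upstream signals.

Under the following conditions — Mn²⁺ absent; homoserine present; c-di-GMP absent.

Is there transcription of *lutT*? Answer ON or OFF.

Mn²⁺ is absent, so TemG is active.
No repressor is bound and TemG is active, so *gorQ* is transcribed.
So GorQ is produced and active.
QuvF is constitutively active in this strain.
No repressor is bound and QuvF is active, so *sovC* is transcribed.
So SovC is produced and active.
Homoserine is present, so TemF is active.
No repressor is bound and GorQ and SovC and TemF are active, so *lutT* is transcribed.

ON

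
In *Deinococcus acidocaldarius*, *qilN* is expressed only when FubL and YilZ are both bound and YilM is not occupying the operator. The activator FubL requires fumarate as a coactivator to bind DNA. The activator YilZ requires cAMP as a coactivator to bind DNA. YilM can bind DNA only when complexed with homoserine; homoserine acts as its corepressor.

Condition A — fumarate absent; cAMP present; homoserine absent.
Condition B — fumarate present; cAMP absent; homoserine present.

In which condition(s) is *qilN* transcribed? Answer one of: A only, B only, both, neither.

Condition A:
Fumarate is absent, so FubL is inactive.
cAMP is present, so YilZ is active.
Homoserine is absent, so YilM is inactive.
Required activator FubL is absent, so *qilN* is not transcribed.
→ *qilN* is OFF in A.
Condition B:
Fumarate is present, so FubL is active.
cAMP is absent, so YilZ is inactive.
Homoserine is present, so YilM is active.
With repressor YilM bound, *qilN* is not transcribed.
→ *qilN* is OFF in B.

neither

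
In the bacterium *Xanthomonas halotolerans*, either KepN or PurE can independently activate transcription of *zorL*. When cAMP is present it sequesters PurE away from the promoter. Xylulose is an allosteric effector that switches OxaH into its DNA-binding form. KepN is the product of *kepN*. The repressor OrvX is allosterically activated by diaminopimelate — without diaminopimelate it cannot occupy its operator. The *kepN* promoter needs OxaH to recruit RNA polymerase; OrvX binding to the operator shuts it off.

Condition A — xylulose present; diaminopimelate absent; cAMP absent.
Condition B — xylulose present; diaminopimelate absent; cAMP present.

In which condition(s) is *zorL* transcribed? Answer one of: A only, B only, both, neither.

both

Condition A:
Xylulose is present, so OxaH is active.
Diaminopimelate is absent, so OrvX is inactive.
No repressor is bound and OxaH is active, so *kepN* is transcribed.
So KepN is produced and active.
cAMP is absent, so PurE is active.
Activator KepN is present, so *zorL* is transcribed.
→ *zorL* is ON in A.
Condition B:
Xylulose is present, so OxaH is active.
Diaminopimelate is absent, so OrvX is inactive.
No repressor is bound and OxaH is active, so *kepN* is transcribed.
So KepN is produced and active.
cAMP is present, so PurE is inactive.
Activator KepN is present, so *zorL* is transcribed.
→ *zorL* is ON in B.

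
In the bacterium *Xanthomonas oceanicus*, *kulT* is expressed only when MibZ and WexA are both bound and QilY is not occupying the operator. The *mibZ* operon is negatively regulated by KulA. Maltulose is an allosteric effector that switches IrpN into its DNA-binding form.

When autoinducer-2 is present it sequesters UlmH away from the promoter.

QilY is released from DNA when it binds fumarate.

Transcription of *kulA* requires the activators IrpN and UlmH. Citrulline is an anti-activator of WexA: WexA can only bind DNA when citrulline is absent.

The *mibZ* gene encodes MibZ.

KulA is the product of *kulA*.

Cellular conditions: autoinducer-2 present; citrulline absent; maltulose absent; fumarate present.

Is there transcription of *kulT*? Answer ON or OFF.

ON

Fumarate is present, so QilY is inactive.
Maltulose is absent, so IrpN is inactive.
Autoinducer-2 is present, so UlmH is inactive.
Required activator IrpN is absent, so *kulA* is not transcribed.
So KulA is not produced.
With no repressor bound, *mibZ* is transcribed.
So MibZ is produced and active.
Citrulline is absent, so WexA is active.
No repressor is bound and MibZ and WexA are active, so *kulT* is transcribed.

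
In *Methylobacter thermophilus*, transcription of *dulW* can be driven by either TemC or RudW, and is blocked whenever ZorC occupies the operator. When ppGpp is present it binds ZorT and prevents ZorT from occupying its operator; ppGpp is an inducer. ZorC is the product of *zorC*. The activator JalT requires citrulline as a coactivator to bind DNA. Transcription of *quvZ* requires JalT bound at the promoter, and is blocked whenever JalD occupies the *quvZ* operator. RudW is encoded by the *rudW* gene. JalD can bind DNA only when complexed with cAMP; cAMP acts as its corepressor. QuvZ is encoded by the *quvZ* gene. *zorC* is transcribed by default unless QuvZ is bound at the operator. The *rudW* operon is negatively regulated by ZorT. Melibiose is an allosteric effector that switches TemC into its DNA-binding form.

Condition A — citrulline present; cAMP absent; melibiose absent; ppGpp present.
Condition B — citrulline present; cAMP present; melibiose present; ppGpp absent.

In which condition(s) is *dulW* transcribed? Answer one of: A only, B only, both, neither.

Condition A:
Citrulline is present, so JalT is active.
cAMP is absent, so JalD is inactive.
No repressor is bound and JalT is active, so *quvZ* is transcribed.
So QuvZ is produced and active.
With repressor QuvZ bound, *zorC* is not transcribed.
So ZorC is not produced.
Melibiose is absent, so TemC is inactive.
ppGpp is present, so ZorT is inactive.
With no repressor bound, *rudW* is transcribed.
So RudW is produced and active.
Activator RudW is present, so *dulW* is transcribed.
→ *dulW* is ON in A.
Condition B:
Citrulline is present, so JalT is active.
cAMP is present, so JalD is active.
With repressor JalD bound, *quvZ* is not transcribed.
So QuvZ is not produced.
With no repressor bound, *zorC* is transcribed.
So ZorC is produced and active.
Melibiose is present, so TemC is active.
ppGpp is absent, so ZorT is active.
With repressor ZorT bound, *rudW* is not transcribed.
So RudW is not produced.
With repressor ZorC bound, *dulW* is not transcribed.
→ *dulW* is OFF in B.

A only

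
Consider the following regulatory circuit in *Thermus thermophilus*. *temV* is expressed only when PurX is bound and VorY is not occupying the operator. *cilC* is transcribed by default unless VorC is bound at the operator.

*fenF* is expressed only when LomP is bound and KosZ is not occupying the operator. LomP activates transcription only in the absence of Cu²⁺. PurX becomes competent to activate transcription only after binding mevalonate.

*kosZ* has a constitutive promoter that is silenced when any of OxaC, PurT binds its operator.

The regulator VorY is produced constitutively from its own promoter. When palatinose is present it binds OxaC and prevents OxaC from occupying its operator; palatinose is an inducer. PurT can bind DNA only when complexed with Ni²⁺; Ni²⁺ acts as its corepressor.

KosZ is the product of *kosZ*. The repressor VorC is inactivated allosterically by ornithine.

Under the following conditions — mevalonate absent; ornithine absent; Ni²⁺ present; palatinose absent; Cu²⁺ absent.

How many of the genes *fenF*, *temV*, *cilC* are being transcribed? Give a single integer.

Palatinose is absent, so OxaC is active.
Ni²⁺ is present, so PurT is active.
With repressor OxaC bound, *kosZ* is not transcribed.
So KosZ is not produced.
Cu²⁺ is absent, so LomP is active.
No repressor is bound and LomP is active, so *fenF* is transcribed.
→ *fenF* is ON.
VorY is produced constitutively and is active.
Mevalonate is absent, so PurX is inactive.
With repressor VorY bound, *temV* is not transcribed.
→ *temV* is OFF.
Ornithine is absent, so VorC is active.
With repressor VorC bound, *cilC* is not transcribed.
→ *cilC* is OFF.
1 of the 3 genes is transcribed.

1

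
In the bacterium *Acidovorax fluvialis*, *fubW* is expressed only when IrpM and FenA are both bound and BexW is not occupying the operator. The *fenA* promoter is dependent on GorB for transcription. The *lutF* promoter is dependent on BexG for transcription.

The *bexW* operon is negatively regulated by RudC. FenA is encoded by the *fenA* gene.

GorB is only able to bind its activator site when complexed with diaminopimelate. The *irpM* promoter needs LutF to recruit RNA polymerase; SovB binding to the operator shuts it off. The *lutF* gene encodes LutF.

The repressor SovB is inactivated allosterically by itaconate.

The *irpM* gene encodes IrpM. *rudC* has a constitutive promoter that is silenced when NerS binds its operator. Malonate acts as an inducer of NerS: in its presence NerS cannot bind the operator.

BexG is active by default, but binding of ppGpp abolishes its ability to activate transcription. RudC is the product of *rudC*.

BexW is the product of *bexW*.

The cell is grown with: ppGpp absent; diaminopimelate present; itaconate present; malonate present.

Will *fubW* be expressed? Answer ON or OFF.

Itaconate is present, so SovB is inactive.
ppGpp is absent, so BexG is active.
No repressor is bound and BexG is active, so *lutF* is transcribed.
So LutF is produced and active.
No repressor is bound and LutF is active, so *irpM* is transcribed.
So IrpM is produced and active.
Malonate is present, so NerS is inactive.
With no repressor bound, *rudC* is transcribed.
So RudC is produced and active.
With repressor RudC bound, *bexW* is not transcribed.
So BexW is not produced.
Diaminopimelate is present, so GorB is active.
No repressor is bound and GorB is active, so *fenA* is transcribed.
So FenA is produced and active.
No repressor is bound and IrpM and FenA are active, so *fubW* is transcribed.

ON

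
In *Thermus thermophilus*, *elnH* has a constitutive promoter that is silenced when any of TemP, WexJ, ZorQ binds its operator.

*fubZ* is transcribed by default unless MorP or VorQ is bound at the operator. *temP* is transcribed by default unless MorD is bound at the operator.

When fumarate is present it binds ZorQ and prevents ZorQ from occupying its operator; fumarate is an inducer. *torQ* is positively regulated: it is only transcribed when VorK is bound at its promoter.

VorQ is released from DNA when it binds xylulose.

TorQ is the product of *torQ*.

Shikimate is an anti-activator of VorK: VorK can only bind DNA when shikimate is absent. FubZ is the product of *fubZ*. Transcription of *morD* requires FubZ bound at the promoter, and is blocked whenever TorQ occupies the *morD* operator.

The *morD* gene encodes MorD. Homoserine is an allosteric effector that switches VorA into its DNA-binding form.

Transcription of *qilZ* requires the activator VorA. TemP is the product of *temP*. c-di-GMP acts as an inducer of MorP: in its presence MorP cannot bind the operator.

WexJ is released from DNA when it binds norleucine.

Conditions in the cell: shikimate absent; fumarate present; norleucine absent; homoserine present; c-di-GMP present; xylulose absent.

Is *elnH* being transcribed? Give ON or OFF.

OFF

Shikimate is absent, so VorK is active.
No repressor is bound and VorK is active, so *torQ* is transcribed.
So TorQ is produced and active.
c-di-GMP is present, so MorP is inactive.
Xylulose is absent, so VorQ is active.
With repressor VorQ bound, *fubZ* is not transcribed.
So FubZ is not produced.
With repressor TorQ bound, *morD* is not transcribed.
So MorD is not produced.
With no repressor bound, *temP* is transcribed.
So TemP is produced and active.
Norleucine is absent, so WexJ is active.
Fumarate is present, so ZorQ is inactive.
With repressor TemP bound, *elnH* is not transcribed.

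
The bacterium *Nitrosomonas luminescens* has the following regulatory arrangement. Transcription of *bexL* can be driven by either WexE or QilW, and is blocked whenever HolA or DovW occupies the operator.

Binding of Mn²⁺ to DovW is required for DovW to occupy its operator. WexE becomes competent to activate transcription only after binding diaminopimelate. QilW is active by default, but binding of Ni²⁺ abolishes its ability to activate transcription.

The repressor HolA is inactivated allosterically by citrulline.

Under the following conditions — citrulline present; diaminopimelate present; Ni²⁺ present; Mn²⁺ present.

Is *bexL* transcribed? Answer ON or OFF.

OFF

Diaminopimelate is present, so WexE is active.
Citrulline is present, so HolA is inactive.
Mn²⁺ is present, so DovW is active.
Ni²⁺ is present, so QilW is inactive.
With repressor DovW bound, *bexL* is not transcribed.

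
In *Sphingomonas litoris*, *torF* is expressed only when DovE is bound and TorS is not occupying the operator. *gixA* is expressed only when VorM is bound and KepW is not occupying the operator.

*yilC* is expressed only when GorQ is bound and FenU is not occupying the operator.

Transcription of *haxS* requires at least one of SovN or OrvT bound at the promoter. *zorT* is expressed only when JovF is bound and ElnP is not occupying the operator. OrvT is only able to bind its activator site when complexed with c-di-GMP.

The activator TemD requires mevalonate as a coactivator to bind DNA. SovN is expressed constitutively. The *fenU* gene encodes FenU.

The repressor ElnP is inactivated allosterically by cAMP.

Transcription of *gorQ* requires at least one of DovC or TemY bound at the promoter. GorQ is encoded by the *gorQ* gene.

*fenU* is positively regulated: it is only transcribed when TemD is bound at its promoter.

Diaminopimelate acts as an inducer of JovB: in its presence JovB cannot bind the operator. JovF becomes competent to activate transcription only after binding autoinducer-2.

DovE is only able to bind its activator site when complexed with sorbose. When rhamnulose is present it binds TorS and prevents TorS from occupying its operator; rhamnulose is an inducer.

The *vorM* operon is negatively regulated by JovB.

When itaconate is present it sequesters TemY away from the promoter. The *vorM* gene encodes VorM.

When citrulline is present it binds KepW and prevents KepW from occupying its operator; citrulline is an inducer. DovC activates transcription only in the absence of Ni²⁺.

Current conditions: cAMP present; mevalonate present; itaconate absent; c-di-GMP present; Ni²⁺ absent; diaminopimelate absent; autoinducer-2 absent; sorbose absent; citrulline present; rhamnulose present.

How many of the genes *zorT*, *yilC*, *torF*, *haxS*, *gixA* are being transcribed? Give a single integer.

cAMP is present, so ElnP is inactive.
Autoinducer-2 is absent, so JovF is inactive.
Required activator JovF is absent, so *zorT* is not transcribed.
→ *zorT* is OFF.
Mevalonate is present, so TemD is active.
No repressor is bound and TemD is active, so *fenU* is transcribed.
So FenU is produced and active.
Ni²⁺ is absent, so DovC is active.
Itaconate is absent, so TemY is active.
Activator DovC is present, so *gorQ* is transcribed.
So GorQ is produced and active.
With repressor FenU bound, *yilC* is not transcribed.
→ *yilC* is OFF.
Sorbose is absent, so DovE is inactive.
Rhamnulose is present, so TorS is inactive.
Required activator DovE is absent, so *torF* is not transcribed.
→ *torF* is OFF.
SovN is produced constitutively and is active.
c-di-GMP is present, so OrvT is active.
Activator SovN is present, so *haxS* is transcribed.
→ *haxS* is ON.
Diaminopimelate is absent, so JovB is active.
With repressor JovB bound, *vorM* is not transcribed.
So VorM is not produced.
Citrulline is present, so KepW is inactive.
Required activator VorM is absent, so *gixA* is not transcribed.
→ *gixA* is OFF.
1 of the 5 genes is transcribed.

1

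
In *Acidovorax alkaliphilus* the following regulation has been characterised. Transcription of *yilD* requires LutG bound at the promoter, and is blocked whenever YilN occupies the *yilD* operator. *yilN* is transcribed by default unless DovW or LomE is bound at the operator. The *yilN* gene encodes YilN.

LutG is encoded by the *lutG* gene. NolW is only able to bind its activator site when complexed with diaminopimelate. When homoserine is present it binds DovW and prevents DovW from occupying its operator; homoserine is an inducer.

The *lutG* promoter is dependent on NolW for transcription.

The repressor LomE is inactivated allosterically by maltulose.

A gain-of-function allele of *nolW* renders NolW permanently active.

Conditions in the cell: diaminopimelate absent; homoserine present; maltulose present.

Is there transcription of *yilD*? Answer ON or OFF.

Homoserine is present, so DovW is inactive.
Maltulose is present, so LomE is inactive.
With no repressor bound, *yilN* is transcribed.
So YilN is produced and active.
NolW is constitutively active in this strain.
No repressor is bound and NolW is active, so *lutG* is transcribed.
So LutG is produced and active.
With repressor YilN bound, *yilD* is not transcribed.

OFF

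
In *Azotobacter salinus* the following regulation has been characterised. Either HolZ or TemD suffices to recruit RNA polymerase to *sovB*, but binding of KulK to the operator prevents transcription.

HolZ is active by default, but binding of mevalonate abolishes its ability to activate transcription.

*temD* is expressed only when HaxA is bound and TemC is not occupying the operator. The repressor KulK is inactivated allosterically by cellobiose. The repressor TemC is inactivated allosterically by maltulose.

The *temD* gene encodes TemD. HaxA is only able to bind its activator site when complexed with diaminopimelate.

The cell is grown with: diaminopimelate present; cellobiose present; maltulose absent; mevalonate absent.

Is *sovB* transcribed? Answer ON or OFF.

ON

Mevalonate is absent, so HolZ is active.
Maltulose is absent, so TemC is active.
Diaminopimelate is present, so HaxA is active.
With repressor TemC bound, *temD* is not transcribed.
So TemD is not produced.
Cellobiose is present, so KulK is inactive.
Activator HolZ is present, so *sovB* is transcribed.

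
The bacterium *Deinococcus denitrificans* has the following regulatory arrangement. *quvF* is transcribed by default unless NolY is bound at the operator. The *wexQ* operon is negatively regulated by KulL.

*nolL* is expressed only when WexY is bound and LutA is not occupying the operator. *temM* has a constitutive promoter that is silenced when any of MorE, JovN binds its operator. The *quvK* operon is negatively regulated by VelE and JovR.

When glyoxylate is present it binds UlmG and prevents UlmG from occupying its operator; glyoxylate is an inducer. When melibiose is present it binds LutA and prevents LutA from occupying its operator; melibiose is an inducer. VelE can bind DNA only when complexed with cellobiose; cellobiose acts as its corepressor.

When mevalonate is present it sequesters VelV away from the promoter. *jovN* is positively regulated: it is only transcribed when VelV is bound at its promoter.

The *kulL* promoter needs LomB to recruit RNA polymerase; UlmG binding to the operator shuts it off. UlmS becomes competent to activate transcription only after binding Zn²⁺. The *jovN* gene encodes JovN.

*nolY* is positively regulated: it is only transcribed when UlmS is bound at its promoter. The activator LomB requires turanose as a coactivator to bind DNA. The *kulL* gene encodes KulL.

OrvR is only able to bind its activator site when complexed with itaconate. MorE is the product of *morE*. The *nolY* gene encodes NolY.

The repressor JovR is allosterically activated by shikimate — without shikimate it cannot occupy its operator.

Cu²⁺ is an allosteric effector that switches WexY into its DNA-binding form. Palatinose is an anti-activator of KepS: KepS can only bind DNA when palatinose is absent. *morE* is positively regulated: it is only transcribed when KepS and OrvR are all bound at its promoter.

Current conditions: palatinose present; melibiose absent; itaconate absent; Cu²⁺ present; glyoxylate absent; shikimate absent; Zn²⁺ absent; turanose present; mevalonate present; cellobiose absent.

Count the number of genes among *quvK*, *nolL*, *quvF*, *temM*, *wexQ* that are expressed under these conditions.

Cellobiose is absent, so VelE is inactive.
Shikimate is absent, so JovR is inactive.
With no repressor bound, *quvK* is transcribed.
→ *quvK* is ON.
Melibiose is absent, so LutA is active.
Cu²⁺ is present, so WexY is active.
With repressor LutA bound, *nolL* is not transcribed.
→ *nolL* is OFF.
Zn²⁺ is absent, so UlmS is inactive.
Required activator UlmS is absent, so *nolY* is not transcribed.
So NolY is not produced.
With no repressor bound, *quvF* is transcribed.
→ *quvF* is ON.
Palatinose is present, so KepS is inactive.
Itaconate is absent, so OrvR is inactive.
Required activator KepS is absent, so *morE* is not transcribed.
So MorE is not produced.
Mevalonate is present, so VelV is inactive.
Required activator VelV is absent, so *jovN* is not transcribed.
So JovN is not produced.
With no repressor bound, *temM* is transcribed.
→ *temM* is ON.
Turanose is present, so LomB is active.
Glyoxylate is absent, so UlmG is active.
With repressor UlmG bound, *kulL* is not transcribed.
So KulL is not produced.
With no repressor bound, *wexQ* is transcribed.
→ *wexQ* is ON.
4 of the 5 genes are transcribed.

4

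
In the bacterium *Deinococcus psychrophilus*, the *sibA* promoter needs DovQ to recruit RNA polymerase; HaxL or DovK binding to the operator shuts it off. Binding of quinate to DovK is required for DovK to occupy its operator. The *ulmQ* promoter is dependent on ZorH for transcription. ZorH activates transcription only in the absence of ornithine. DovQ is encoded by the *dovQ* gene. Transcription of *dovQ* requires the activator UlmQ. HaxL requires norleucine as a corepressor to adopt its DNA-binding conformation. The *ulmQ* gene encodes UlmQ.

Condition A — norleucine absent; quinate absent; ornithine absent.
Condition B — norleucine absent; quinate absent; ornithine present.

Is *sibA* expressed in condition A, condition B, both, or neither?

Condition A:
Norleucine is absent, so HaxL is inactive.
Quinate is absent, so DovK is inactive.
Ornithine is absent, so ZorH is active.
No repressor is bound and ZorH is active, so *ulmQ* is transcribed.
So UlmQ is produced and active.
No repressor is bound and UlmQ is active, so *dovQ* is transcribed.
So DovQ is produced and active.
No repressor is bound and DovQ is active, so *sibA* is transcribed.
→ *sibA* is ON in A.
Condition B:
Norleucine is absent, so HaxL is inactive.
Quinate is absent, so DovK is inactive.
Ornithine is present, so ZorH is inactive.
Required activator ZorH is absent, so *ulmQ* is not transcribed.
So UlmQ is not produced.
Required activator UlmQ is absent, so *dovQ* is not transcribed.
So DovQ is not produced.
Required activator DovQ is absent, so *sibA* is not transcribed.
→ *sibA* is OFF in B.

A only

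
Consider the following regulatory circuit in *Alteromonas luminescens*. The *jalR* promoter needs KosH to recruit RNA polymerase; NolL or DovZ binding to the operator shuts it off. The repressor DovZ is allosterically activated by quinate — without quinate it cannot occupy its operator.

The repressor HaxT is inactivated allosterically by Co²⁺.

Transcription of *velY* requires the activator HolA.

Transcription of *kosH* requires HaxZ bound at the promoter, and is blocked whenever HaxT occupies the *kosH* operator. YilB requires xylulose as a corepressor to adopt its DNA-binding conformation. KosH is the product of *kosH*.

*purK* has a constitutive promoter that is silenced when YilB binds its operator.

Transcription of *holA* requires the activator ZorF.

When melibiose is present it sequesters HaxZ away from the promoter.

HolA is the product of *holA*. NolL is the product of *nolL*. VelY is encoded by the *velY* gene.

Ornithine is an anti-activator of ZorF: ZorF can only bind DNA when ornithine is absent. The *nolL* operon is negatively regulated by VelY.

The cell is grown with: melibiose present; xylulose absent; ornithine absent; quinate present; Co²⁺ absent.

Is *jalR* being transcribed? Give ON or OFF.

OFF

Ornithine is absent, so ZorF is active.
No repressor is bound and ZorF is active, so *holA* is transcribed.
So HolA is produced and active.
No repressor is bound and HolA is active, so *velY* is transcribed.
So VelY is produced and active.
With repressor VelY bound, *nolL* is not transcribed.
So NolL is not produced.
Quinate is present, so DovZ is active.
Melibiose is present, so HaxZ is inactive.
Co²⁺ is absent, so HaxT is active.
With repressor HaxT bound, *kosH* is not transcribed.
So KosH is not produced.
With repressor DovZ bound, *jalR* is not transcribed.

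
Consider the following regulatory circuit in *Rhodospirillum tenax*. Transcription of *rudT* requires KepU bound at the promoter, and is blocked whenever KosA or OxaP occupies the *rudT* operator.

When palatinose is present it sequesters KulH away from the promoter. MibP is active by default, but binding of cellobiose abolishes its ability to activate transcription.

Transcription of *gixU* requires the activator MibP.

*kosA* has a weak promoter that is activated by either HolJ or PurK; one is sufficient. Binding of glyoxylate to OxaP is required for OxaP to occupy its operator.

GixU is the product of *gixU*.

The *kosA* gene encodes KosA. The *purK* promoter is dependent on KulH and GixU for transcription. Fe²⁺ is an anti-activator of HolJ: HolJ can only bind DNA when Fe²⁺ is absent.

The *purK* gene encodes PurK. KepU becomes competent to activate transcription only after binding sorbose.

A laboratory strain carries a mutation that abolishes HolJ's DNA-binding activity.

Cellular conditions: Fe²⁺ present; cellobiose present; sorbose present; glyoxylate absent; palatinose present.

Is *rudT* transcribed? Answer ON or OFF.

Sorbose is present, so KepU is active.
HolJ is non-functional in this strain, so it has no effect.
Palatinose is present, so KulH is inactive.
Cellobiose is present, so MibP is inactive.
Required activator MibP is absent, so *gixU* is not transcribed.
So GixU is not produced.
Required activator KulH is absent, so *purK* is not transcribed.
So PurK is not produced.
No activator is available at the *kosA* promoter, so *kosA* is not transcribed.
So KosA is not produced.
Glyoxylate is absent, so OxaP is inactive.
No repressor is bound and KepU is active, so *rudT* is transcribed.

ON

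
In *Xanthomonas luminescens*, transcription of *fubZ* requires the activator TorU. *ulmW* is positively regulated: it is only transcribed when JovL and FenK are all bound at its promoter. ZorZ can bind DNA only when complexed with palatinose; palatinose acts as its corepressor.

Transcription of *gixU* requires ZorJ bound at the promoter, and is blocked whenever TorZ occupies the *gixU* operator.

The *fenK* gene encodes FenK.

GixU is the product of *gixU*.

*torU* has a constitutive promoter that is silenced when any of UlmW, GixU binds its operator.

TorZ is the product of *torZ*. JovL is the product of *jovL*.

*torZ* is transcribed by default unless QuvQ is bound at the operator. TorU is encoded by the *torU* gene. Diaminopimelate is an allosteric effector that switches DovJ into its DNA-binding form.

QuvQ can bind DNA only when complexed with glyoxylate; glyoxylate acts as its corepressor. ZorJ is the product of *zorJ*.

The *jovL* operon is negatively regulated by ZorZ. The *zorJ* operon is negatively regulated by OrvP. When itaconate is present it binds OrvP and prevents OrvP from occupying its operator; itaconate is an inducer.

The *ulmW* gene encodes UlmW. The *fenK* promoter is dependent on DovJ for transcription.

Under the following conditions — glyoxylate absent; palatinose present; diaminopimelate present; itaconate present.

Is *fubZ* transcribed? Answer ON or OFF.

ON

Palatinose is present, so ZorZ is active.
With repressor ZorZ bound, *jovL* is not transcribed.
So JovL is not produced.
Diaminopimelate is present, so DovJ is active.
No repressor is bound and DovJ is active, so *fenK* is transcribed.
So FenK is produced and active.
Required activator JovL is absent, so *ulmW* is not transcribed.
So UlmW is not produced.
Itaconate is present, so OrvP is inactive.
With no repressor bound, *zorJ* is transcribed.
So ZorJ is produced and active.
Glyoxylate is absent, so QuvQ is inactive.
With no repressor bound, *torZ* is transcribed.
So TorZ is produced and active.
With repressor TorZ bound, *gixU* is not transcribed.
So GixU is not produced.
With no repressor bound, *torU* is transcribed.
So TorU is produced and active.
No repressor is bound and TorU is active, so *fubZ* is transcribed.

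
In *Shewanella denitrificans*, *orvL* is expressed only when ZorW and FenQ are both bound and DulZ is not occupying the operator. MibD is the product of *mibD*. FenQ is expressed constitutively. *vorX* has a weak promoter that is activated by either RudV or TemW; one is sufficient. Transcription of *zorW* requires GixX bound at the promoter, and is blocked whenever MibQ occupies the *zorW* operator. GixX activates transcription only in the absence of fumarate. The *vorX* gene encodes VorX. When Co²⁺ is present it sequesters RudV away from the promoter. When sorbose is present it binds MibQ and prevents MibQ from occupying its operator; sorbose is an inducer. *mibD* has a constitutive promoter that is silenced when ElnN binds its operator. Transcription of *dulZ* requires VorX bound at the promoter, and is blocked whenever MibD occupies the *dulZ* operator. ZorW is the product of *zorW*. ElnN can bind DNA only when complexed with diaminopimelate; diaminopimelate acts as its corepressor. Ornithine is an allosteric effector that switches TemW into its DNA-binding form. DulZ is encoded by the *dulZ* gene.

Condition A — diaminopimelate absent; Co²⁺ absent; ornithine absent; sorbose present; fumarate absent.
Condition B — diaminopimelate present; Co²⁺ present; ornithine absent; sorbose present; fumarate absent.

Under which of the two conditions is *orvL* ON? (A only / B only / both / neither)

Condition A:
Diaminopimelate is absent, so ElnN is inactive.
With no repressor bound, *mibD* is transcribed.
So MibD is produced and active.
Co²⁺ is absent, so RudV is active.
Ornithine is absent, so TemW is inactive.
Activator RudV is present, so *vorX* is transcribed.
So VorX is produced and active.
With repressor MibD bound, *dulZ* is not transcribed.
So DulZ is not produced.
Sorbose is present, so MibQ is inactive.
Fumarate is absent, so GixX is active.
No repressor is bound and GixX is active, so *zorW* is transcribed.
So ZorW is produced and active.
FenQ is produced constitutively and is active.
No repressor is bound and ZorW and FenQ are active, so *orvL* is transcribed.
→ *orvL* is ON in A.
Condition B:
Diaminopimelate is present, so ElnN is active.
With repressor ElnN bound, *mibD* is not transcribed.
So MibD is not produced.
Co²⁺ is present, so RudV is inactive.
Ornithine is absent, so TemW is inactive.
No activator is available at the *vorX* promoter, so *vorX* is not transcribed.
So VorX is not produced.
Required activator VorX is absent, so *dulZ* is not transcribed.
So DulZ is not produced.
Sorbose is present, so MibQ is inactive.
Fumarate is absent, so GixX is active.
No repressor is bound and GixX is active, so *zorW* is transcribed.
So ZorW is produced and active.
FenQ is produced constitutively and is active.
No repressor is bound and ZorW and FenQ are active, so *orvL* is transcribed.
→ *orvL* is ON in B.

both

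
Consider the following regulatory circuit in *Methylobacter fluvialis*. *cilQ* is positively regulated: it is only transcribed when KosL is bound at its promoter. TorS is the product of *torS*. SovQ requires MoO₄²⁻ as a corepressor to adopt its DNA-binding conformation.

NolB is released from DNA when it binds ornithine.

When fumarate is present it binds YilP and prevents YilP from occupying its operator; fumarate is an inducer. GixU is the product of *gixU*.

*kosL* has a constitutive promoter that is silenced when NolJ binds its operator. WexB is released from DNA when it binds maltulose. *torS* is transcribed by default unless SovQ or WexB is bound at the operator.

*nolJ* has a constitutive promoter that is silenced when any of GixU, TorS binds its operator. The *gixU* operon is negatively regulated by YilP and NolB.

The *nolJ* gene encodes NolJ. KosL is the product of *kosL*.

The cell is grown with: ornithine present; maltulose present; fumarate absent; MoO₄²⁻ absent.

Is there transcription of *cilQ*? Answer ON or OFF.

Fumarate is absent, so YilP is active.
Ornithine is present, so NolB is inactive.
With repressor YilP bound, *gixU* is not transcribed.
So GixU is not produced.
MoO₄²⁻ is absent, so SovQ is inactive.
Maltulose is present, so WexB is inactive.
With no repressor bound, *torS* is transcribed.
So TorS is produced and active.
With repressor TorS bound, *nolJ* is not transcribed.
So NolJ is not produced.
With no repressor bound, *kosL* is transcribed.
So KosL is produced and active.
No repressor is bound and KosL is active, so *cilQ* is transcribed.

ON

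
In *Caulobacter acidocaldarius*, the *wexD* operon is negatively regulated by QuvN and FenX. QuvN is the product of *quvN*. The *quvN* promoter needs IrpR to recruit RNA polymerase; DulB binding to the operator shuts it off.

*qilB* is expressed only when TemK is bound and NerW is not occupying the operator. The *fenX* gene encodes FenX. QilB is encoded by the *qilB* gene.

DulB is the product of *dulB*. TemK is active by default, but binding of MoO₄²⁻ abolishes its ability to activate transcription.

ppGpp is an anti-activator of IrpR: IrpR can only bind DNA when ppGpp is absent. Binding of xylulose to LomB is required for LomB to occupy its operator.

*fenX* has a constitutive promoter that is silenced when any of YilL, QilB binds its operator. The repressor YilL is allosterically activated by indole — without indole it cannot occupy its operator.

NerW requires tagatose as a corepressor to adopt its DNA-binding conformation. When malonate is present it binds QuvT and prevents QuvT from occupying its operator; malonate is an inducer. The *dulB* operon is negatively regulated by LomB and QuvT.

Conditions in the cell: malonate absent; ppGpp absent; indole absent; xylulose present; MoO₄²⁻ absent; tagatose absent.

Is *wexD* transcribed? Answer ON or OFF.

ppGpp is absent, so IrpR is active.
Xylulose is present, so LomB is active.
Malonate is absent, so QuvT is active.
With repressor LomB bound, *dulB* is not transcribed.
So DulB is not produced.
No repressor is bound and IrpR is active, so *quvN* is transcribed.
So QuvN is produced and active.
Indole is absent, so YilL is inactive.
Tagatose is absent, so NerW is inactive.
MoO₄²⁻ is absent, so TemK is active.
No repressor is bound and TemK is active, so *qilB* is transcribed.
So QilB is produced and active.
With repressor QilB bound, *fenX* is not transcribed.
So FenX is not produced.
With repressor QuvN bound, *wexD* is not transcribed.

OFF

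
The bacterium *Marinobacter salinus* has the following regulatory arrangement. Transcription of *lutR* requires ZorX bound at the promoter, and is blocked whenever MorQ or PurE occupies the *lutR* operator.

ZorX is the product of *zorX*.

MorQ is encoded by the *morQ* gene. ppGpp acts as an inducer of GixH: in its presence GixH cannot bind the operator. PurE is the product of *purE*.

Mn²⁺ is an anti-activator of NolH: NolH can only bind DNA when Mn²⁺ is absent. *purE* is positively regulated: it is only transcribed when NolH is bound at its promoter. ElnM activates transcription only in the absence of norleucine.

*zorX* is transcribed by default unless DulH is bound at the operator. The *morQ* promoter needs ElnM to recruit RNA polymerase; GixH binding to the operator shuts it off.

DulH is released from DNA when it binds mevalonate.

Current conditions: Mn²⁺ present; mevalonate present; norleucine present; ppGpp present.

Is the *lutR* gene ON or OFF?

ON

Norleucine is present, so ElnM is inactive.
ppGpp is present, so GixH is inactive.
Required activator ElnM is absent, so *morQ* is not transcribed.
So MorQ is not produced.
Mevalonate is present, so DulH is inactive.
With no repressor bound, *zorX* is transcribed.
So ZorX is produced and active.
Mn²⁺ is present, so NolH is inactive.
Required activator NolH is absent, so *purE* is not transcribed.
So PurE is not produced.
No repressor is bound and ZorX is active, so *lutR* is transcribed.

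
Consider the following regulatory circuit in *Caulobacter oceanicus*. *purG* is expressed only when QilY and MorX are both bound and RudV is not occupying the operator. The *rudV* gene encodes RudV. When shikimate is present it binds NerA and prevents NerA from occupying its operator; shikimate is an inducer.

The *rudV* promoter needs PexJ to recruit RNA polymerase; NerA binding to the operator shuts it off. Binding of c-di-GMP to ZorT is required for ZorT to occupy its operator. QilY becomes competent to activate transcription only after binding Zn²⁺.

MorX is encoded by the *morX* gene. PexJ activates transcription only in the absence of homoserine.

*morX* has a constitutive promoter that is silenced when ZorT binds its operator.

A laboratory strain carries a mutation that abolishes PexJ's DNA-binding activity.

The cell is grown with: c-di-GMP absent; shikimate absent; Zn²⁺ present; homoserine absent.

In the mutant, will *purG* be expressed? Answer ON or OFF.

ON

Zn²⁺ is present, so QilY is active.
c-di-GMP is absent, so ZorT is inactive.
With no repressor bound, *morX* is transcribed.
So MorX is produced and active.
PexJ is non-functional in this strain, so it has no effect.
Shikimate is absent, so NerA is active.
With repressor NerA bound, *rudV* is not transcribed.
So RudV is not produced.
No repressor is bound and QilY and MorX are active, so *purG* is transcribed.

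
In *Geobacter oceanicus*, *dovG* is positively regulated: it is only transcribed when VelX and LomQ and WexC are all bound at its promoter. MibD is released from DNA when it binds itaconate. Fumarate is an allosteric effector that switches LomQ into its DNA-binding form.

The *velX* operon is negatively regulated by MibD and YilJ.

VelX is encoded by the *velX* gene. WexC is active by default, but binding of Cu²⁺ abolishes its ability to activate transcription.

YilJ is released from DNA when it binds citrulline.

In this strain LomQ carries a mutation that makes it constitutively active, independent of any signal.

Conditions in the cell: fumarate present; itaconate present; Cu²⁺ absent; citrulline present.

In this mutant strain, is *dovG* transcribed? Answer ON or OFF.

ON

Itaconate is present, so MibD is inactive.
Citrulline is present, so YilJ is inactive.
With no repressor bound, *velX* is transcribed.
So VelX is produced and active.
LomQ is constitutively active in this strain.
Cu²⁺ is absent, so WexC is active.
No repressor is bound and VelX and LomQ and WexC are active, so *dovG* is transcribed.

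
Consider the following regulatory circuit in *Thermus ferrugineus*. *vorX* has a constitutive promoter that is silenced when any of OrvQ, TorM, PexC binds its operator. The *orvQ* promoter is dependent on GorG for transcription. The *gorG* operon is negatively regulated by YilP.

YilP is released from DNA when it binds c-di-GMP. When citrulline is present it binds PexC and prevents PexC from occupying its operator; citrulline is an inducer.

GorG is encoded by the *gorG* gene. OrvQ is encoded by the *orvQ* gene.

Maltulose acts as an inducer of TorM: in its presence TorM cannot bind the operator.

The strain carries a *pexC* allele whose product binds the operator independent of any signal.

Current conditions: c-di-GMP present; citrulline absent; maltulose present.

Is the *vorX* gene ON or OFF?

c-di-GMP is present, so YilP is inactive.
With no repressor bound, *gorG* is transcribed.
So GorG is produced and active.
No repressor is bound and GorG is active, so *orvQ* is transcribed.
So OrvQ is produced and active.
Maltulose is present, so TorM is inactive.
PexC is constitutively active in this strain.
With repressor OrvQ bound, *vorX* is not transcribed.

OFF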